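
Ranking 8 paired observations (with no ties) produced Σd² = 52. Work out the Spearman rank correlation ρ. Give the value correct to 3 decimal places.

ρ = 1 − 6Σd² / [n(n²−1)] = 1 − 6×52 / (8×63)
  = 1 − 312/504 = 1 − 0.6190 ≈ 0.381

0.381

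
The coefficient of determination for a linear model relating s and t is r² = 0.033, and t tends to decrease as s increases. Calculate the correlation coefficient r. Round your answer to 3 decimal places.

|r| = √0.033 = 0.182
The association is negative, so r = −0.182.

-0.182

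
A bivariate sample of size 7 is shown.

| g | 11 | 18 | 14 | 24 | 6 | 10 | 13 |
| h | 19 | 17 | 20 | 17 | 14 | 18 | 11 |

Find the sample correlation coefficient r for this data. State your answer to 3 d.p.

0.176

n = 7, Σg = 96, Σh = 116, Σg² = 1522, Σh² = 1980, Σgh = 1610
nΣgh − ΣgΣh = 11270 − 11136 = 134
nΣg² − (Σg)² = 10654 − 9216 = 1438; nΣh² − (Σh)² = 13860 − 13456 = 404
r = 134 / √(1438 × 404) = 134 / 762.2021 ≈ 0.176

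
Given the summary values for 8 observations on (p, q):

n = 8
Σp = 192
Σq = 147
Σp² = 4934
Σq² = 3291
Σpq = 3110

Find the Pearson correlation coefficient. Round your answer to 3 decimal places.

r = (nΣpq − ΣpΣq) / √[(nΣp² − (Σp)²)(nΣq² − (Σq)²)]
Numerator: 8×3110 − 192×147 = -3344
Denominator: √[(39472 − 36864)(26328 − 21609)] = √[2608 × 4719] = 3508.1551
r = -3344 / 3508.1551 ≈ -0.953

-0.953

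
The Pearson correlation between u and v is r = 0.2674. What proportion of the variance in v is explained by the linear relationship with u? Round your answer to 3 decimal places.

0.072

r² = (0.2674)² = 0.072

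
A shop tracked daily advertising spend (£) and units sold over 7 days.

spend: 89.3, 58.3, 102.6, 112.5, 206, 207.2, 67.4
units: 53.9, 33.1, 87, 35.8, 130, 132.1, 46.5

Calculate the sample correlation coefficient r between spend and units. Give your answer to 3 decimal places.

n = 7, Σx = 843.3, Σy = 518.4, Σx² = 124466.99, Σy² = 49364.12, Σxy = 76981.92
nΣxy − ΣxΣy = 538873.44 − 437166.72 = 101706.72
nΣx² − (Σx)² = 871268.93 − 711154.89 = 160114.04; nΣy² − (Σy)² = 345548.84 − 268738.56 = 76810.28
r = 101706.72 / √(160114.04 × 76810.28) = 101706.72 / 110898.1706 ≈ 0.917

0.917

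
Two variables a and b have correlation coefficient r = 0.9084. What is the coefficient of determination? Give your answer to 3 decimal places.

r² = (0.9084)² = 0.825

0.825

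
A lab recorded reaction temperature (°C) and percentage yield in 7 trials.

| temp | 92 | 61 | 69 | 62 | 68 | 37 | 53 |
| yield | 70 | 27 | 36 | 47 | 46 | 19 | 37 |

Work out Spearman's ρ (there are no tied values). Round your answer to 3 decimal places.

0.679

Rank temp: 7, 3, 6, 4, 5, 1, 2
Rank yield: 7, 2, 3, 6, 5, 1, 4
d = rank(temp) − rank(yield): 0, 1, 3, -2, 0, 0, -2; Σd² = 18
ρ = 1 − 6Σd² / [n(n²−1)] = 1 − 6×18 / (7×48) = 1 − 108/336 ≈ 0.679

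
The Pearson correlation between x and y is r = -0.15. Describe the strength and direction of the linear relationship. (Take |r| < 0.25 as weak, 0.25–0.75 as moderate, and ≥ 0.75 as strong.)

weak negative

r = -0.15 < 0 so the relationship is negative.
|r| = 0.15, which falls in the weak range.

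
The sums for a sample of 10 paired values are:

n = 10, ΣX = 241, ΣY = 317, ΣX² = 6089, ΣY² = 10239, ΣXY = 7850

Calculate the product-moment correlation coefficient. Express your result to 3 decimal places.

r = (nΣXY − ΣXΣY) / √[(nΣX² − (ΣX)²)(nΣY² − (ΣY)²)]
Numerator: 10×7850 − 241×317 = 2103
Denominator: √[(60890 − 58081)(102390 − 100489)] = √[2809 × 1901] = 2310.8243
r = 2103 / 2310.8243 ≈ 0.910

0.910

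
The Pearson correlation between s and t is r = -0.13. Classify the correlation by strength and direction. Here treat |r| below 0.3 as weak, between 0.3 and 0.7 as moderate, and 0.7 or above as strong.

r = -0.13 < 0 so the relationship is negative.
|r| = 0.13, which falls in the weak range.

weak negative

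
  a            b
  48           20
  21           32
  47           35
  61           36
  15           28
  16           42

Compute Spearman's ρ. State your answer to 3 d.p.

Rank a: 5, 3, 4, 6, 1, 2
Rank b: 1, 3, 4, 5, 2, 6
d = rank(a) − rank(b): 4, 0, 0, 1, -1, -4; Σd² = 34
ρ = 1 − 6Σd² / [n(n²−1)] = 1 − 6×34 / (6×35) = 1 − 204/210 ≈ 0.029

0.029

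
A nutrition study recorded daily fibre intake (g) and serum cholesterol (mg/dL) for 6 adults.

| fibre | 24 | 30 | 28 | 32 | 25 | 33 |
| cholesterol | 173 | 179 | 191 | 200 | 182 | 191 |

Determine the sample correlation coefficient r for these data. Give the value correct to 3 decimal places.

n = 6, Σx = 172, Σy = 1116, Σx² = 4998, Σy² = 208056, Σxy = 32123
nΣxy − ΣxΣy = 192738 − 191952 = 786
nΣx² − (Σx)² = 29988 − 29584 = 404; nΣy² − (Σy)² = 1248336 − 1245456 = 2880
r = 786 / √(404 × 2880) = 786 / 1078.6658 ≈ 0.729

0.729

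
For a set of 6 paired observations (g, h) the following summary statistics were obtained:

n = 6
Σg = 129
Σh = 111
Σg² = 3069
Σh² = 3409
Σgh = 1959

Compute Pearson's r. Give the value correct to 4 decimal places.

r = (nΣgh − ΣgΣh) / √[(nΣg² − (Σg)²)(nΣh² − (Σh)²)]
Numerator: 6×1959 − 129×111 = -2565
Denominator: √[(18414 − 16641)(20454 − 12321)] = √[1773 × 8133] = 3797.3424
r = -2565 / 3797.3424 ≈ -0.6755

-0.6755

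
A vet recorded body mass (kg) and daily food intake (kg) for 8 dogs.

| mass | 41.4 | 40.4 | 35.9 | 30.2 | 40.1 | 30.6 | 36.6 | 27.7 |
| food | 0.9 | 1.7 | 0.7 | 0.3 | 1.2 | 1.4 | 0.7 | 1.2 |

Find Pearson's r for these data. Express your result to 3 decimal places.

n = 8, Σx = 282.9, Σy = 8.1, Σx² = 10198.19, Σy² = 9.61, Σxy = 289.95
nΣxy − ΣxΣy = 2319.6 − 2291.49 = 28.11
nΣx² − (Σx)² = 81585.52 − 80032.41 = 1553.11; nΣy² − (Σy)² = 76.88 − 65.61 = 11.27
r = 28.11 / √(1553.11 × 11.27) = 28.11 / 132.3010 ≈ 0.212

0.212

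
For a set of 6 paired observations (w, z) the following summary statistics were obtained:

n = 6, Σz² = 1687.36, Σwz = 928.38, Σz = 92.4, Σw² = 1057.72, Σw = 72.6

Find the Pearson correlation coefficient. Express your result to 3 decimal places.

r = (nΣwz − ΣwΣz) / √[(nΣw² − (Σw)²)(nΣz² − (Σz)²)]
Numerator: 6×928.38 − 72.6×92.4 = -1137.96
Denominator: √[(6346.32 − 5270.76)(10124.16 − 8537.76)] = √[1075.56 × 1586.4] = 1306.2421
r = -1137.96 / 1306.2421 ≈ -0.871

-0.871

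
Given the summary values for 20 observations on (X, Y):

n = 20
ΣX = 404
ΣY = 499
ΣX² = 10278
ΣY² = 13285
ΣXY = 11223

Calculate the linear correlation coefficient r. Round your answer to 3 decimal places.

0.860

r = (nΣXY − ΣXΣY) / √[(nΣX² − (ΣX)²)(nΣY² − (ΣY)²)]
Numerator: 20×11223 − 404×499 = 22864
Denominator: √[(205560 − 163216)(265700 − 249001)] = √[42344 × 16699] = 26591.3982
r = 22864 / 26591.3982 ≈ 0.860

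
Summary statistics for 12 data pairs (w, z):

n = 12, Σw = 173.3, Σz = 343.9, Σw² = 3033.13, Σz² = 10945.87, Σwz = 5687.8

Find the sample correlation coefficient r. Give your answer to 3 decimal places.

r = (nΣwz − ΣwΣz) / √[(nΣw² − (Σw)²)(nΣz² − (Σz)²)]
Numerator: 12×5687.8 − 173.3×343.9 = 8655.73
Denominator: √[(36397.56 − 30032.89)(131350.44 − 118267.21)] = √[6364.67 × 13083.23] = 9125.2639
r = 8655.73 / 9125.2639 ≈ 0.949

0.949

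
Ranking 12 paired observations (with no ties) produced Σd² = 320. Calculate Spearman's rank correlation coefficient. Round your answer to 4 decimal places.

-0.1189

ρ = 1 − 6Σd² / [n(n²−1)] = 1 − 6×320 / (12×143)
  = 1 − 1920/1716 = 1 − 1.11888 ≈ -0.1189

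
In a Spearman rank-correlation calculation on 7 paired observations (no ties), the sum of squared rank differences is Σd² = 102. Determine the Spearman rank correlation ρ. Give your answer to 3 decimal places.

ρ = 1 − 6Σd² / [n(n²−1)] = 1 − 6×102 / (7×48)
  = 1 − 612/336 = 1 − 1.8214 ≈ -0.821

-0.821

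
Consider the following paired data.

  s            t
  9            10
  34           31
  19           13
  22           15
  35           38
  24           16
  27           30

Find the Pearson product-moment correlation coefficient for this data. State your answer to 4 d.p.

n = 7, Σs = 170, Σt = 153, Σs² = 4612, Σt² = 4055, Σst = 4245
nΣst − ΣsΣt = 29715 − 26010 = 3705
nΣs² − (Σs)² = 32284 − 28900 = 3384; nΣt² − (Σt)² = 28385 − 23409 = 4976
r = 3705 / √(3384 × 4976) = 3705 / 4103.5087 ≈ 0.9029

0.9029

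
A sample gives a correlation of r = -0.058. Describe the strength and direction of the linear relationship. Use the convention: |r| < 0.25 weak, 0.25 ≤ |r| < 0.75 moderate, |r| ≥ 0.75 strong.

weak negative

r = -0.058 < 0 so the relationship is negative.
|r| = 0.058, which falls in the weak range.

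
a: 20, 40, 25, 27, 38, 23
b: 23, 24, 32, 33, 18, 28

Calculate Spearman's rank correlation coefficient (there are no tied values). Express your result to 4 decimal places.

Rank a: 1, 6, 3, 4, 5, 2
Rank b: 2, 3, 5, 6, 1, 4
d = rank(a) − rank(b): -1, 3, -2, -2, 4, -2; Σd² = 38
ρ = 1 − 6Σd² / [n(n²−1)] = 1 − 6×38 / (6×35) = 1 − 228/210 ≈ -0.0857

-0.0857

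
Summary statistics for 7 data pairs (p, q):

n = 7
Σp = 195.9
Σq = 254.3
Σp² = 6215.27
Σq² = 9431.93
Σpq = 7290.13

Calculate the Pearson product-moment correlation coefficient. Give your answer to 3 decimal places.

0.460

r = (nΣpq − ΣpΣq) / √[(nΣp² − (Σp)²)(nΣq² − (Σq)²)]
Numerator: 7×7290.13 − 195.9×254.3 = 1213.54
Denominator: √[(43506.89 − 38376.81)(66023.51 − 64668.49)] = √[5130.08 × 1355.02] = 2636.5434
r = 1213.54 / 2636.5434 ≈ 0.460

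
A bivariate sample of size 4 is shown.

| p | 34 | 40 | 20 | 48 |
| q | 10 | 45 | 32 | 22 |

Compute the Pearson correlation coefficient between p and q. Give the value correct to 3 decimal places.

n = 4, Σp = 142, Σq = 109, Σp² = 5460, Σq² = 3633, Σpq = 3836
nΣpq − ΣpΣq = 15344 − 15478 = -134
nΣp² − (Σp)² = 21840 − 20164 = 1676; nΣq² − (Σq)² = 14532 − 11881 = 2651
r = -134 / √(1676 × 2651) = -134 / 2107.8605 ≈ -0.064

-0.064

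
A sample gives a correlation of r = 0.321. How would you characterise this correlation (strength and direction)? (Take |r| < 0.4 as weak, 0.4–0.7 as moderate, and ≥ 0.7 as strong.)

weak positive

r = 0.321 > 0 so the relationship is positive.
|r| = 0.321, which falls in the weak range.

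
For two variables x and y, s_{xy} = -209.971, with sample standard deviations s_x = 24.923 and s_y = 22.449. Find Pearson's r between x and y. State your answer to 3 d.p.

-0.375

r = Cov(x,y) / (s_x · s_y) = -209.971 / (24.923 × 22.449)
  = -209.971 / 559.4964 ≈ -0.375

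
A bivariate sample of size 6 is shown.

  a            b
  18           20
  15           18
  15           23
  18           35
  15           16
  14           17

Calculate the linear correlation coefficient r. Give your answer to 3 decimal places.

n = 6, Σa = 95, Σb = 129, Σa² = 1519, Σb² = 3023, Σab = 2083
nΣab − ΣaΣb = 12498 − 12255 = 243
nΣa² − (Σa)² = 9114 − 9025 = 89; nΣb² − (Σb)² = 18138 − 16641 = 1497
r = 243 / √(89 × 1497) = 243 / 365.0110 ≈ 0.666

0.666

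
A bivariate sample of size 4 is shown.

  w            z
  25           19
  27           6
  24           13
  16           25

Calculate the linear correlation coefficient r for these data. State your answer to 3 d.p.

n = 4, Σw = 92, Σz = 63, Σw² = 2186, Σz² = 1191, Σwz = 1349
nΣwz − ΣwΣz = 5396 − 5796 = -400
nΣw² − (Σw)² = 8744 − 8464 = 280; nΣz² − (Σz)² = 4764 − 3969 = 795
r = -400 / √(280 × 795) = -400 / 471.8050 ≈ -0.848

-0.848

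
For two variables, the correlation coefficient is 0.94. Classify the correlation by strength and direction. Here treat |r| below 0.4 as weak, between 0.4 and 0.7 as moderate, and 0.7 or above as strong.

strong positive

r = 0.94 > 0 so the relationship is positive.
|r| = 0.94, which falls in the strong range.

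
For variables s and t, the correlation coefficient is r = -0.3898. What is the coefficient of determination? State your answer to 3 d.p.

r² = (-0.3898)² = 0.152

0.152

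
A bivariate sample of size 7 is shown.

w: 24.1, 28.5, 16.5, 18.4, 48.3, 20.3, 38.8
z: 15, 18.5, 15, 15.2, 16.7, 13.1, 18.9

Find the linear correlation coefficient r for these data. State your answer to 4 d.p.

n = 7, Σw = 194.9, Σz = 112.4, Σw² = 6254.29, Σz² = 1831, Σwz = 3221.79
nΣwz − ΣwΣz = 22552.53 − 21906.76 = 645.77
nΣw² − (Σw)² = 43780.03 − 37986.01 = 5794.02; nΣz² − (Σz)² = 12817 − 12633.76 = 183.24
r = 645.77 / √(5794.02 × 183.24) = 645.77 / 1030.3864 ≈ 0.6267

0.6267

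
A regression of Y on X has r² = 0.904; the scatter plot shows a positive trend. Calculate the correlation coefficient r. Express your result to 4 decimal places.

|r| = √0.904 = 0.9508
The association is positive, so r = 0.9508.

0.9508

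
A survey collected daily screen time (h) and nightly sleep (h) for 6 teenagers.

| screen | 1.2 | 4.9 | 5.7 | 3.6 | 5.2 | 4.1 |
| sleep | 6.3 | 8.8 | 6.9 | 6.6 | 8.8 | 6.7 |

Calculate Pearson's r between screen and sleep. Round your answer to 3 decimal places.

n = 6, Σx = 24.7, Σy = 44.1, Σx² = 114.75, Σy² = 330.63, Σxy = 187
nΣxy − ΣxΣy = 1122 − 1089.27 = 32.73
nΣx² − (Σx)² = 688.5 − 610.09 = 78.41; nΣy² − (Σy)² = 1983.78 − 1944.81 = 38.97
r = 32.73 / √(78.41 × 38.97) = 32.73 / 55.2778 ≈ 0.592

0.592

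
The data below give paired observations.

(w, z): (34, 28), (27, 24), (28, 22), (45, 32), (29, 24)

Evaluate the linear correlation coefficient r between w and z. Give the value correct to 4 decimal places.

n = 5, Σw = 163, Σz = 130, Σw² = 5535, Σz² = 3444, Σwz = 4352
nΣwz − ΣwΣz = 21760 − 21190 = 570
nΣw² − (Σw)² = 27675 − 26569 = 1106; nΣz² − (Σz)² = 17220 − 16900 = 320
r = 570 / √(1106 × 320) = 570 / 594.9118 ≈ 0.9581

0.9581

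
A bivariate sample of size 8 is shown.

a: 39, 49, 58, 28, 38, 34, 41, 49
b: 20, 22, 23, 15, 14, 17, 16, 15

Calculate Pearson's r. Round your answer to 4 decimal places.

n = 8, Σa = 336, Σb = 142, Σa² = 14752, Σb² = 2604, Σab = 6113
nΣab − ΣaΣb = 48904 − 47712 = 1192
nΣa² − (Σa)² = 118016 − 112896 = 5120; nΣb² − (Σb)² = 20832 − 20164 = 668
r = 1192 / √(5120 × 668) = 1192 / 1849.3675 ≈ 0.6445

0.6445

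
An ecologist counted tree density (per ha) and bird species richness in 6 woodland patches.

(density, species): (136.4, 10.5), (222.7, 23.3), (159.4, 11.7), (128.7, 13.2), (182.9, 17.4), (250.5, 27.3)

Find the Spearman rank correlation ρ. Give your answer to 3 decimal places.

0.829

Rank density: 2, 5, 3, 1, 4, 6
Rank species: 1, 5, 2, 3, 4, 6
d = rank(density) − rank(species): 1, 0, 1, -2, 0, 0; Σd² = 6
ρ = 1 − 6Σd² / [n(n²−1)] = 1 − 6×6 / (6×35) = 1 − 36/210 ≈ 0.829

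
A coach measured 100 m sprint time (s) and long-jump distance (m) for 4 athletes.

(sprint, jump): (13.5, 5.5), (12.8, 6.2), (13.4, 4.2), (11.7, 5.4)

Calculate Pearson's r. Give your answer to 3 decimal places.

n = 4, Σx = 51.4, Σy = 21.3, Σx² = 662.54, Σy² = 115.49, Σxy = 273.07
nΣxy − ΣxΣy = 1092.28 − 1094.82 = -2.54
nΣx² − (Σx)² = 2650.16 − 2641.96 = 8.2; nΣy² − (Σy)² = 461.96 − 453.69 = 8.27
r = -2.54 / √(8.2 × 8.27) = -2.54 / 8.2349 ≈ -0.308

-0.308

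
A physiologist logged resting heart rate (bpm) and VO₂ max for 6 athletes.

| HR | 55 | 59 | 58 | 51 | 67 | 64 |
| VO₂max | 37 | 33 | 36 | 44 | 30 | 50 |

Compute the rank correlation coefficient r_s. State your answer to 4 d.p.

-0.4286

Rank HR: 2, 4, 3, 1, 6, 5
Rank VO₂max: 4, 2, 3, 5, 1, 6
d = rank(HR) − rank(VO₂max): -2, 2, 0, -4, 5, -1; Σd² = 50
ρ = 1 − 6Σd² / [n(n²−1)] = 1 − 6×50 / (6×35) = 1 − 300/210 ≈ -0.4286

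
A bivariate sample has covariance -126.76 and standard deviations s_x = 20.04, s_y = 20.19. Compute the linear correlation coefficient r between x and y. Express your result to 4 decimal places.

r = Cov(x,y) / (s_x · s_y) = -126.76 / (20.04 × 20.19)
  = -126.76 / 404.6076 ≈ -0.3133

-0.3133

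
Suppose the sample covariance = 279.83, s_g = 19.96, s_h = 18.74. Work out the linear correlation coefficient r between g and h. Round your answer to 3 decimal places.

r = Cov(g,h) / (s_g · s_h) = 279.83 / (19.96 × 18.74)
  = 279.83 / 374.0504 ≈ 0.748

0.748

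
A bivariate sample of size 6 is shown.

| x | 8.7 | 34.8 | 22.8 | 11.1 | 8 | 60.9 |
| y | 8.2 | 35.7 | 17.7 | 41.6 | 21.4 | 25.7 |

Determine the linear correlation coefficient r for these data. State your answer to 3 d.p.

n = 6, Σx = 146.3, Σy = 150.3, Σx² = 5702.59, Σy² = 4504.03, Σxy = 3915.35
nΣxy − ΣxΣy = 23492.1 − 21988.89 = 1503.21
nΣx² − (Σx)² = 34215.54 − 21403.69 = 12811.85; nΣy² − (Σy)² = 27024.18 − 22590.09 = 4434.09
r = 1503.21 / √(12811.85 × 4434.09) = 1503.21 / 7537.1676 ≈ 0.199

0.199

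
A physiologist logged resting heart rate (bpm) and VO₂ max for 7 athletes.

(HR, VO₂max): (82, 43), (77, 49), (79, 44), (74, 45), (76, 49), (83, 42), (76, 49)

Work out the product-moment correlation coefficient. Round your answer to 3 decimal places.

-0.728

n = 7, Σx = 547, Σy = 321, Σx² = 42811, Σy² = 14777, Σxy = 25039
nΣxy − ΣxΣy = 175273 − 175587 = -314
nΣx² − (Σx)² = 299677 − 299209 = 468; nΣy² − (Σy)² = 103439 − 103041 = 398
r = -314 / √(468 × 398) = -314 / 431.5831 ≈ -0.728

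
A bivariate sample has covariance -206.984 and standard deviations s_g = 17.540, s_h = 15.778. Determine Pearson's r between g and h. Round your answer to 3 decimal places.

-0.748

r = Cov(g,h) / (s_g · s_h) = -206.984 / (17.540 × 15.778)
  = -206.984 / 276.7461 ≈ -0.748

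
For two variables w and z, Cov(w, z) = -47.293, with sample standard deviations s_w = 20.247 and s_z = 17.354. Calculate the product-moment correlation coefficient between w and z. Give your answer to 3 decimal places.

-0.135

r = Cov(w,z) / (s_w · s_z) = -47.293 / (20.247 × 17.354)
  = -47.293 / 351.3664 ≈ -0.135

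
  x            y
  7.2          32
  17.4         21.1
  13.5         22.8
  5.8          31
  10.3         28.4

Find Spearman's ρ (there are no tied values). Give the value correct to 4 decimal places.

Rank x: 2, 5, 4, 1, 3
Rank y: 5, 1, 2, 4, 3
d = rank(x) − rank(y): -3, 4, 2, -3, 0; Σd² = 38
ρ = 1 − 6Σd² / [n(n²−1)] = 1 − 6×38 / (5×24) = 1 − 228/120 ≈ -0.9000

-0.9000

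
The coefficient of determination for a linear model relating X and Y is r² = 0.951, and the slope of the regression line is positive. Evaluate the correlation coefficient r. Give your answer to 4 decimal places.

0.9752

|r| = √0.951 = 0.9752
The association is positive, so r = 0.9752.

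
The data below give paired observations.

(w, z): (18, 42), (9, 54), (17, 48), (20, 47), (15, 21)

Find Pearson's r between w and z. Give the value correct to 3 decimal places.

n = 5, Σw = 79, Σz = 212, Σw² = 1319, Σz² = 9634, Σwz = 3313
nΣwz − ΣwΣz = 16565 − 16748 = -183
nΣw² − (Σw)² = 6595 − 6241 = 354; nΣz² − (Σz)² = 48170 − 44944 = 3226
r = -183 / √(354 × 3226) = -183 / 1068.6459 ≈ -0.171

-0.171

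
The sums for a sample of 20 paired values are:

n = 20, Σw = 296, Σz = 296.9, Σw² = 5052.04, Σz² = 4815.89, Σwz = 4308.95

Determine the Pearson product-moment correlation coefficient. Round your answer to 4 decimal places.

r = (nΣwz − ΣwΣz) / √[(nΣw² − (Σw)²)(nΣz² − (Σz)²)]
Numerator: 20×4308.95 − 296×296.9 = -1703.4
Denominator: √[(101040.8 − 87616)(96317.8 − 88149.61)] = √[13424.8 × 8168.19] = 10471.6912
r = -1703.4 / 10471.6912 ≈ -0.1627

-0.1627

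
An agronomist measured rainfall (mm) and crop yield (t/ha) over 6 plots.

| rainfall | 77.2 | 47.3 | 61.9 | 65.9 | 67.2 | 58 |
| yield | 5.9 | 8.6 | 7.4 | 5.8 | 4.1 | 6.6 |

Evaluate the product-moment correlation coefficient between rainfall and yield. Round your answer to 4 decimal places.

n = 6, Σx = 377.5, Σy = 38.4, Σx² = 24251.39, Σy² = 257.54, Σxy = 2360.86
nΣxy − ΣxΣy = 14165.16 − 14496 = -330.84
nΣx² − (Σx)² = 145508.34 − 142506.25 = 3002.09; nΣy² − (Σy)² = 1545.24 − 1474.56 = 70.68
r = -330.84 / √(3002.09 × 70.68) = -330.84 / 460.6384 ≈ -0.7182

-0.7182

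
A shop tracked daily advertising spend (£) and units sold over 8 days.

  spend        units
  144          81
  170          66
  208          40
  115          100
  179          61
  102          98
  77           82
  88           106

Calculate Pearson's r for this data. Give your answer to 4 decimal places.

n = 8, Σx = 1083, Σy = 634, Σx² = 162243, Σy² = 53802, Σxy = 79261
nΣxy − ΣxΣy = 634088 − 686622 = -52534
nΣx² − (Σx)² = 1297944 − 1172889 = 125055; nΣy² − (Σy)² = 430416 − 401956 = 28460
r = -52534 / √(125055 × 28460) = -52534 / 59657.9022 ≈ -0.8806

-0.8806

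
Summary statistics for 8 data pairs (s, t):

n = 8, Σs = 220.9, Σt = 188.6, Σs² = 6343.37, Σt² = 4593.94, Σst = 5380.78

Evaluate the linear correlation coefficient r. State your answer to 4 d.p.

r = (nΣst − ΣsΣt) / √[(nΣs² − (Σs)²)(nΣt² − (Σt)²)]
Numerator: 8×5380.78 − 220.9×188.6 = 1384.5
Denominator: √[(50746.96 − 48796.81)(36751.52 − 35569.96)] = √[1950.15 × 1181.56] = 1517.9655
r = 1384.5 / 1517.9655 ≈ 0.9121

0.9121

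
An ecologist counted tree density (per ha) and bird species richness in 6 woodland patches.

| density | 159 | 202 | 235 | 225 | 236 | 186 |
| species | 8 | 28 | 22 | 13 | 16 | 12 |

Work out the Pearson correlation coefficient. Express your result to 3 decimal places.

0.464

n = 6, Σx = 1243, Σy = 99, Σx² = 262227, Σy² = 1901, Σxy = 21031
nΣxy − ΣxΣy = 126186 − 123057 = 3129
nΣx² − (Σx)² = 1573362 − 1545049 = 28313; nΣy² − (Σy)² = 11406 − 9801 = 1605
r = 3129 / √(28313 × 1605) = 3129 / 6741.0952 ≈ 0.464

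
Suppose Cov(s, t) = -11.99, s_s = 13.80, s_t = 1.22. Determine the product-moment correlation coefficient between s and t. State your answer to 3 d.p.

-0.712

r = Cov(s,t) / (s_s · s_t) = -11.99 / (13.80 × 1.22)
  = -11.99 / 16.8360 ≈ -0.712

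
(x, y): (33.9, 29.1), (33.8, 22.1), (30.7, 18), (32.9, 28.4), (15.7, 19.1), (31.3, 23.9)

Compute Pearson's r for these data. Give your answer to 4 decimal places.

n = 6, Σx = 178.3, Σy = 140.6, Σx² = 5542.73, Σy² = 3401.8, Σxy = 4268.37
nΣxy − ΣxΣy = 25610.22 − 25068.98 = 541.24
nΣx² − (Σx)² = 33256.38 − 31790.89 = 1465.49; nΣy² − (Σy)² = 20410.8 − 19768.36 = 642.44
r = 541.24 / √(1465.49 × 642.44) = 541.24 / 970.3038 ≈ 0.5578

0.5578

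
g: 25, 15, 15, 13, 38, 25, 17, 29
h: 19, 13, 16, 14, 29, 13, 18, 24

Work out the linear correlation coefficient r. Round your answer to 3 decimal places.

n = 8, Σg = 177, Σh = 146, Σg² = 4443, Σh² = 2892, Σgh = 3521
nΣgh − ΣgΣh = 28168 − 25842 = 2326
nΣg² − (Σg)² = 35544 − 31329 = 4215; nΣh² − (Σh)² = 23136 − 21316 = 1820
r = 2326 / √(4215 × 1820) = 2326 / 2769.7112 ≈ 0.840

0.840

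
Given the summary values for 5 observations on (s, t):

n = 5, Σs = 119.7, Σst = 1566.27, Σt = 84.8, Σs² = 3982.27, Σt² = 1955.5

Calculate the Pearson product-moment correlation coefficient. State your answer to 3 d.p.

-0.610

r = (nΣst − ΣsΣt) / √[(nΣs² − (Σs)²)(nΣt² − (Σt)²)]
Numerator: 5×1566.27 − 119.7×84.8 = -2319.21
Denominator: √[(19911.35 − 14328.09)(9777.5 − 7191.04)] = √[5583.26 × 2586.46] = 3800.1156
r = -2319.21 / 3800.1156 ≈ -0.610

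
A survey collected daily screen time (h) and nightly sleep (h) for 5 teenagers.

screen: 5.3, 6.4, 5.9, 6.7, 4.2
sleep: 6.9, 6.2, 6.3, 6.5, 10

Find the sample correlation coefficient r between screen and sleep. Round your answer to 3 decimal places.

-0.892

n = 5, Σx = 28.5, Σy = 35.9, Σx² = 166.39, Σy² = 267.99, Σxy = 198.97
nΣxy − ΣxΣy = 994.85 − 1023.15 = -28.3
nΣx² − (Σx)² = 831.95 − 812.25 = 19.7; nΣy² − (Σy)² = 1339.95 − 1288.81 = 51.14
r = -28.3 / √(19.7 × 51.14) = -28.3 / 31.7405 ≈ -0.892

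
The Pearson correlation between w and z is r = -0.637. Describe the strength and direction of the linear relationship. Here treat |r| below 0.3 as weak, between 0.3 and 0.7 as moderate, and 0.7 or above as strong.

moderate negative

r = -0.637 < 0 so the relationship is negative.
|r| = 0.637, which falls in the moderate range.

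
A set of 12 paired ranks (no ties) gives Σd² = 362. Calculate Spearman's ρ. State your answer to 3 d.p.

ρ = 1 − 6Σd² / [n(n²−1)] = 1 − 6×362 / (12×143)
  = 1 − 2172/1716 = 1 − 1.2657 ≈ -0.266

-0.266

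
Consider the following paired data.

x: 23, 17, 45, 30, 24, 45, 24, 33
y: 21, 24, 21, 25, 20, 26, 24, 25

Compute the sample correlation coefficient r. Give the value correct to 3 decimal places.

n = 8, Σx = 241, Σy = 186, Σx² = 8009, Σy² = 4360, Σxy = 5637
nΣxy − ΣxΣy = 45096 − 44826 = 270
nΣx² − (Σx)² = 64072 − 58081 = 5991; nΣy² − (Σy)² = 34880 − 34596 = 284
r = 270 / √(5991 × 284) = 270 / 1304.3941 ≈ 0.207

0.207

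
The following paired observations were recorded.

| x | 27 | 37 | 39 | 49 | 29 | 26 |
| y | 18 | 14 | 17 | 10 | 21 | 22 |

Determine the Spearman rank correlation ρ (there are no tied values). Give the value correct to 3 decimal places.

-0.886

Rank x: 2, 4, 5, 6, 3, 1
Rank y: 4, 2, 3, 1, 5, 6
d = rank(x) − rank(y): -2, 2, 2, 5, -2, -5; Σd² = 66
ρ = 1 − 6Σd² / [n(n²−1)] = 1 − 6×66 / (6×35) = 1 − 396/210 ≈ -0.886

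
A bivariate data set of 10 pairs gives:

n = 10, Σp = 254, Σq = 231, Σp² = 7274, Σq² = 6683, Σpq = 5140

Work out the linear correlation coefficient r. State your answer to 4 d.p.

r = (nΣpq − ΣpΣq) / √[(nΣp² − (Σp)²)(nΣq² − (Σq)²)]
Numerator: 10×5140 − 254×231 = -7274
Denominator: √[(72740 − 64516)(66830 − 53361)] = √[8224 × 13469] = 10524.6879
r = -7274 / 10524.6879 ≈ -0.6911

-0.6911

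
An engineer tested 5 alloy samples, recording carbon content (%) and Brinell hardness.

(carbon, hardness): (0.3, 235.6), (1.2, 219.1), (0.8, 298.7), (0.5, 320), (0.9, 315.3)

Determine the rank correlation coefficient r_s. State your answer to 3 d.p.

-0.300

Rank carbon: 1, 5, 3, 2, 4
Rank hardness: 2, 1, 3, 5, 4
d = rank(carbon) − rank(hardness): -1, 4, 0, -3, 0; Σd² = 26
ρ = 1 − 6Σd² / [n(n²−1)] = 1 − 6×26 / (5×24) = 1 − 156/120 ≈ -0.300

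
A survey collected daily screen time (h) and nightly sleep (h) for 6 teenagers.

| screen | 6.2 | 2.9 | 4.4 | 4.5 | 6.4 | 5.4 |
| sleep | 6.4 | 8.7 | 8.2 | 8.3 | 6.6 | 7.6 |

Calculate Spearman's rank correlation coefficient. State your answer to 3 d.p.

-0.886

Rank screen: 5, 1, 2, 3, 6, 4
Rank sleep: 1, 6, 4, 5, 2, 3
d = rank(screen) − rank(sleep): 4, -5, -2, -2, 4, 1; Σd² = 66
ρ = 1 − 6Σd² / [n(n²−1)] = 1 − 6×66 / (6×35) = 1 − 396/210 ≈ -0.886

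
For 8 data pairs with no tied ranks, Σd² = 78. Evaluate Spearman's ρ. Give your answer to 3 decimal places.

0.071

ρ = 1 − 6Σd² / [n(n²−1)] = 1 − 6×78 / (8×63)
  = 1 − 468/504 = 1 − 0.9286 ≈ 0.071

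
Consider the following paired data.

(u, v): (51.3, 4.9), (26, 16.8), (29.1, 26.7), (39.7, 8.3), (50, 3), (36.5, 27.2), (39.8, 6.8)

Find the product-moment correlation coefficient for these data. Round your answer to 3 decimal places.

-0.747

n = 7, Σu = 272.4, Σv = 93.7, Σu² = 11146.88, Σv² = 1883.11, Σuv = 3208.09
nΣuv − ΣuΣv = 22456.63 − 25523.88 = -3067.25
nΣu² − (Σu)² = 78028.16 − 74201.76 = 3826.4; nΣv² − (Σv)² = 13181.77 − 8779.69 = 4402.08
r = -3067.25 / √(3826.4 × 4402.08) = -3067.25 / 4104.1587 ≈ -0.747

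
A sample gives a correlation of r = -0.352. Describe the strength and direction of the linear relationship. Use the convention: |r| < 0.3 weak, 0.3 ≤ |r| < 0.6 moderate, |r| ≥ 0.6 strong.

moderate negative

r = -0.352 < 0 so the relationship is negative.
|r| = 0.352, which falls in the moderate range.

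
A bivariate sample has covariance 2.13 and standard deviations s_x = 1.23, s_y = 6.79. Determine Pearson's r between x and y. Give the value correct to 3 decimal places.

0.255

r = Cov(x,y) / (s_x · s_y) = 2.13 / (1.23 × 6.79)
  = 2.13 / 8.3517 ≈ 0.255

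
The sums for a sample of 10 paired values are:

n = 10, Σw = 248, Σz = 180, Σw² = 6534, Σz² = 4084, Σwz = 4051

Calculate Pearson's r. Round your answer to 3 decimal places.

-0.726

r = (nΣwz − ΣwΣz) / √[(nΣw² − (Σw)²)(nΣz² − (Σz)²)]
Numerator: 10×4051 − 248×180 = -4130
Denominator: √[(65340 − 61504)(40840 − 32400)] = √[3836 × 8440] = 5689.9772
r = -4130 / 5689.9772 ≈ -0.726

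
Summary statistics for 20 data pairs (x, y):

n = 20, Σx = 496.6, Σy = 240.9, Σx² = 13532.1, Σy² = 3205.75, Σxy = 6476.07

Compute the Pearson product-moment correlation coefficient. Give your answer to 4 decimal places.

0.8181

r = (nΣxy − ΣxΣy) / √[(nΣx² − (Σx)²)(nΣy² − (Σy)²)]
Numerator: 20×6476.07 − 496.6×240.9 = 9890.46
Denominator: √[(270642 − 246611.56)(64115 − 58032.81)] = √[24030.44 × 6082.19] = 12089.5700
r = 9890.46 / 12089.5700 ≈ 0.8181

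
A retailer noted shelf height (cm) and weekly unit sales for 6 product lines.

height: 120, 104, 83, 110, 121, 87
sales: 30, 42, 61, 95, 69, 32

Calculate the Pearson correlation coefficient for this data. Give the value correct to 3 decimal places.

n = 6, Σx = 625, Σy = 329, Σx² = 66415, Σy² = 21195, Σxy = 34614
nΣxy − ΣxΣy = 207684 − 205625 = 2059
nΣx² − (Σx)² = 398490 − 390625 = 7865; nΣy² − (Σy)² = 127170 − 108241 = 18929
r = 2059 / √(7865 × 18929) = 2059 / 12201.4993 ≈ 0.169

0.169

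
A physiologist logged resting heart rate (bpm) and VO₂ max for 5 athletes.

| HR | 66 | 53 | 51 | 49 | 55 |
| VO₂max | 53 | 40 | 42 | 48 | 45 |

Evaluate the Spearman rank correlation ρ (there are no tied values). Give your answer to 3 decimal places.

Rank HR: 5, 3, 2, 1, 4
Rank VO₂max: 5, 1, 2, 4, 3
d = rank(HR) − rank(VO₂max): 0, 2, 0, -3, 1; Σd² = 14
ρ = 1 − 6Σd² / [n(n²−1)] = 1 − 6×14 / (5×24) = 1 − 84/120 ≈ 0.300

0.300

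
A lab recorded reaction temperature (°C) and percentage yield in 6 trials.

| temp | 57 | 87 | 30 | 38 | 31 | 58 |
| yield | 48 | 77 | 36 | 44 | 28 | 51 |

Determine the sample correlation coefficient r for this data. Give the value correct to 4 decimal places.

0.9634

n = 6, Σx = 301, Σy = 284, Σx² = 17487, Σy² = 14850, Σxy = 16013
nΣxy − ΣxΣy = 96078 − 85484 = 10594
nΣx² − (Σx)² = 104922 − 90601 = 14321; nΣy² − (Σy)² = 89100 − 80656 = 8444
r = 10594 / √(14321 × 8444) = 10594 / 10996.6597 ≈ 0.9634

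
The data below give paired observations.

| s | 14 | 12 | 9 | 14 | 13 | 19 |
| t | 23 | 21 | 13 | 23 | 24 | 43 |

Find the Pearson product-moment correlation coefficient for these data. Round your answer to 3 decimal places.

n = 6, Σs = 81, Σt = 147, Σs² = 1147, Σt² = 4093, Σst = 2142
nΣst − ΣsΣt = 12852 − 11907 = 945
nΣs² − (Σs)² = 6882 − 6561 = 321; nΣt² − (Σt)² = 24558 − 21609 = 2949
r = 945 / √(321 × 2949) = 945 / 972.9486 ≈ 0.971

0.971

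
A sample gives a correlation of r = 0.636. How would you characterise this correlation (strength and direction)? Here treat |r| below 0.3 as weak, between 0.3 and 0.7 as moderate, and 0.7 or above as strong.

moderate positive

r = 0.636 > 0 so the relationship is positive.
|r| = 0.636, which falls in the moderate range.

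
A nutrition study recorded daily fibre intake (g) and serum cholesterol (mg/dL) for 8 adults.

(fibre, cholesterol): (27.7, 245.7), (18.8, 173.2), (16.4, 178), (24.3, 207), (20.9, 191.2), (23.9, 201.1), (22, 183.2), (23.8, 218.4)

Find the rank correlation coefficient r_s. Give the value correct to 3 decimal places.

Rank fibre: 8, 2, 1, 7, 3, 6, 4, 5
Rank cholesterol: 8, 1, 2, 6, 4, 5, 3, 7
d = rank(fibre) − rank(cholesterol): 0, 1, -1, 1, -1, 1, 1, -2; Σd² = 10
ρ = 1 − 6Σd² / [n(n²−1)] = 1 − 6×10 / (8×63) = 1 − 60/504 ≈ 0.881

0.881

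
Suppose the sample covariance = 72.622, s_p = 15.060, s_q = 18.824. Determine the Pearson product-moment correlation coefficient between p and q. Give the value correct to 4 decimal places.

0.2562

r = Cov(p,q) / (s_p · s_q) = 72.622 / (15.060 × 18.824)
  = 72.622 / 283.4894 ≈ 0.2562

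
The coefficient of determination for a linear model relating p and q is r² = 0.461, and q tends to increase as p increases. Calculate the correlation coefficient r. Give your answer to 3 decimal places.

|r| = √0.461 = 0.679
The association is positive, so r = 0.679.

0.679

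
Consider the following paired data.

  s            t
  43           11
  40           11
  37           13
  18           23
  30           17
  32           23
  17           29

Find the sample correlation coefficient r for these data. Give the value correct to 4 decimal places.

n = 7, Σs = 217, Σt = 127, Σs² = 7355, Σt² = 2599, Σst = 3547
nΣst − ΣsΣt = 24829 − 27559 = -2730
nΣs² − (Σs)² = 51485 − 47089 = 4396; nΣt² − (Σt)² = 18193 − 16129 = 2064
r = -2730 / √(4396 × 2064) = -2730 / 3012.1992 ≈ -0.9063

-0.9063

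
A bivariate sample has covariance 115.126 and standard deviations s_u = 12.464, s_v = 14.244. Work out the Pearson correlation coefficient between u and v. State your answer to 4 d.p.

0.6485

r = Cov(u,v) / (s_u · s_v) = 115.126 / (12.464 × 14.244)
  = 115.126 / 177.5372 ≈ 0.6485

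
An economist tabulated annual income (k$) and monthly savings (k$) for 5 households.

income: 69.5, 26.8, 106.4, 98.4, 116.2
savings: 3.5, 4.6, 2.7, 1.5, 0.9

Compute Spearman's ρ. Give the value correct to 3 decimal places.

Rank income: 2, 1, 4, 3, 5
Rank savings: 4, 5, 3, 2, 1
d = rank(income) − rank(savings): -2, -4, 1, 1, 4; Σd² = 38
ρ = 1 − 6Σd² / [n(n²−1)] = 1 − 6×38 / (5×24) = 1 − 228/120 ≈ -0.900

-0.900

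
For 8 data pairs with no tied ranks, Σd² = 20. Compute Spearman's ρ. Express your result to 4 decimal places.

ρ = 1 − 6Σd² / [n(n²−1)] = 1 − 6×20 / (8×63)
  = 1 − 120/504 = 1 − 0.23810 ≈ 0.7619

0.7619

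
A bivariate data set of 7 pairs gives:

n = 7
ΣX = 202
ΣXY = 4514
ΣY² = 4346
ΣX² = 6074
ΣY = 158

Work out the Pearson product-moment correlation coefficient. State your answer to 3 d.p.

r = (nΣXY − ΣXΣY) / √[(nΣX² − (ΣX)²)(nΣY² − (ΣY)²)]
Numerator: 7×4514 − 202×158 = -318
Denominator: √[(42518 − 40804)(30422 − 24964)] = √[1714 × 5458] = 3058.5964
r = -318 / 3058.5964 ≈ -0.104

-0.104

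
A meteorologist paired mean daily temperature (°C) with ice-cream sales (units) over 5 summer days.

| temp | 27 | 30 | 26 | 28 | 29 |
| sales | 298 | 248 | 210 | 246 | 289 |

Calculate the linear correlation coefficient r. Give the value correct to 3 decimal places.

0.296

n = 5, Σx = 140, Σy = 1291, Σx² = 3930, Σy² = 338445, Σxy = 36215
nΣxy − ΣxΣy = 181075 − 180740 = 335
nΣx² − (Σx)² = 19650 − 19600 = 50; nΣy² − (Σy)² = 1692225 − 1666681 = 25544
r = 335 / √(50 × 25544) = 335 / 1130.1327 ≈ 0.296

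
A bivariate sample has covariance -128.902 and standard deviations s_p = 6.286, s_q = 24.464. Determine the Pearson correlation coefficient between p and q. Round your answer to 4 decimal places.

-0.8382

r = Cov(p,q) / (s_p · s_q) = -128.902 / (6.286 × 24.464)
  = -128.902 / 153.7807 ≈ -0.8382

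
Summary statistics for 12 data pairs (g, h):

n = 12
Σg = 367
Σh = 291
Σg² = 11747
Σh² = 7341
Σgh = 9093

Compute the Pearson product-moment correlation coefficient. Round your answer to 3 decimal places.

r = (nΣgh − ΣgΣh) / √[(nΣg² − (Σg)²)(nΣh² − (Σh)²)]
Numerator: 12×9093 − 367×291 = 2319
Denominator: √[(140964 − 134689)(88092 − 84681)] = √[6275 × 3411] = 4626.4484
r = 2319 / 4626.4484 ≈ 0.501

0.501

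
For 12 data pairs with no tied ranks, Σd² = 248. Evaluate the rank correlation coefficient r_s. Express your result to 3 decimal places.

0.133

ρ = 1 − 6Σd² / [n(n²−1)] = 1 − 6×248 / (12×143)
  = 1 − 1488/1716 = 1 − 0.8671 ≈ 0.133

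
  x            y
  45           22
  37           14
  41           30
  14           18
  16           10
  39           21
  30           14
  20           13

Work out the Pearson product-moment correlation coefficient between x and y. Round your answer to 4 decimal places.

0.6481

n = 8, Σx = 242, Σy = 142, Σx² = 8348, Σy² = 2810, Σxy = 4649
nΣxy − ΣxΣy = 37192 − 34364 = 2828
nΣx² − (Σx)² = 66784 − 58564 = 8220; nΣy² − (Σy)² = 22480 − 20164 = 2316
r = 2828 / √(8220 × 2316) = 2828 / 4363.2007 ≈ 0.6481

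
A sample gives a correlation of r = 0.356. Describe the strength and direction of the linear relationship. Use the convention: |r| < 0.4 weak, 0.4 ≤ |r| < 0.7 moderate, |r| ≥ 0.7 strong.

r = 0.356 > 0 so the relationship is positive.
|r| = 0.356, which falls in the weak range.

weak positive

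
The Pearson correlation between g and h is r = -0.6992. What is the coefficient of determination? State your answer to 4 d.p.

0.4889

r² = (-0.6992)² = 0.4889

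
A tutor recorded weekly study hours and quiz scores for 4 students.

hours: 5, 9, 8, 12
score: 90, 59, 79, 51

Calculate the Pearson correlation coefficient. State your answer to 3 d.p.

-0.944

n = 4, Σx = 34, Σy = 279, Σx² = 314, Σy² = 20423, Σxy = 2225
nΣxy − ΣxΣy = 8900 − 9486 = -586
nΣx² − (Σx)² = 1256 − 1156 = 100; nΣy² − (Σy)² = 81692 − 77841 = 3851
r = -586 / √(100 × 3851) = -586 / 620.5643 ≈ -0.944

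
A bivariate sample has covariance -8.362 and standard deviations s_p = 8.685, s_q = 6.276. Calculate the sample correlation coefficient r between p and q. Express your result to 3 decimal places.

-0.153

r = Cov(p,q) / (s_p · s_q) = -8.362 / (8.685 × 6.276)
  = -8.362 / 54.5071 ≈ -0.153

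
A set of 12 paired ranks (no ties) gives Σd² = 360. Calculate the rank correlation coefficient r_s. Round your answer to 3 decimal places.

ρ = 1 − 6Σd² / [n(n²−1)] = 1 − 6×360 / (12×143)
  = 1 − 2160/1716 = 1 − 1.2587 ≈ -0.259

-0.259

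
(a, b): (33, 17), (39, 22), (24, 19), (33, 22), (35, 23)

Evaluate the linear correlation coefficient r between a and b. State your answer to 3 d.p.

n = 5, Σa = 164, Σb = 103, Σa² = 5500, Σb² = 2147, Σab = 3406
nΣab − ΣaΣb = 17030 − 16892 = 138
nΣa² − (Σa)² = 27500 − 26896 = 604; nΣb² − (Σb)² = 10735 − 10609 = 126
r = 138 / √(604 × 126) = 138 / 275.8695 ≈ 0.500

0.500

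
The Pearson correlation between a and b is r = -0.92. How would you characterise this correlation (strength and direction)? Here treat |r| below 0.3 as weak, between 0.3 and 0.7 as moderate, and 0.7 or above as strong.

strong negative

r = -0.92 < 0 so the relationship is negative.
|r| = 0.92, which falls in the strong range.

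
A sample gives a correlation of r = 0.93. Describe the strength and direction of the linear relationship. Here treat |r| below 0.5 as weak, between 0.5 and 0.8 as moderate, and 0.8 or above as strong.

strong positive

r = 0.93 > 0 so the relationship is positive.
|r| = 0.93, which falls in the strong range.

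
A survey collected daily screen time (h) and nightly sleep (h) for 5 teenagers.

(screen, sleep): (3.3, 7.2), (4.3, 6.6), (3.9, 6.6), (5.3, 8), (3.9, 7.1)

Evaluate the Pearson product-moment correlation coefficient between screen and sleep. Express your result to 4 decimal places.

n = 5, Σx = 20.7, Σy = 35.5, Σx² = 87.89, Σy² = 253.37, Σxy = 147.97
nΣxy − ΣxΣy = 739.85 − 734.85 = 5
nΣx² − (Σx)² = 439.45 − 428.49 = 10.96; nΣy² − (Σy)² = 1266.85 − 1260.25 = 6.6
r = 5 / √(10.96 × 6.6) = 5 / 8.5051 ≈ 0.5879

0.5879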